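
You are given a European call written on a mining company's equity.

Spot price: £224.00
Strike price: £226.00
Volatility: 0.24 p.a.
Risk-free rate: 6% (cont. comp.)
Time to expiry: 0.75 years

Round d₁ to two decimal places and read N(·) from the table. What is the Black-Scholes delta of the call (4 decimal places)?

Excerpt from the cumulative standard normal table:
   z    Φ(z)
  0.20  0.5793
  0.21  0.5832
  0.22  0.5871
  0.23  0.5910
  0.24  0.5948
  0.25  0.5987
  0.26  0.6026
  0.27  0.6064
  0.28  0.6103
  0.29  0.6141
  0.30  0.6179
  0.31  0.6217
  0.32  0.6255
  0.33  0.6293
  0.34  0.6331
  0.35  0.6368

σ√T = 0.24·√0.75 = 0.2078
d₁ = [ln(224/226) + (0.06 + 0.24²/2)·0.75] / 0.2078 = [-0.0089 + 0.0666] / 0.2078 = 0.2777 → 0.28
N(d₁) = N(0.28) = 0.6103
Δ_call = N(d₁) = 0.6103

0.6103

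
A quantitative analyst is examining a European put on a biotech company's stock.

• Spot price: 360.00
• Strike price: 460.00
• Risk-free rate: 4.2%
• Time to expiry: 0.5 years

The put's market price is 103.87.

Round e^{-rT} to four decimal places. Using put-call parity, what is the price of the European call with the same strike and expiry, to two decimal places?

13.44

exp(−rT) = exp(−0.042·0.5) = 0.9792
Put-call parity: C − P = S − K·e^(−rT) = 360 − 460·0.9792 = 360 − 450.4320 = -90.4320
C = P + (C − P) = 103.87 + (-90.4320) = 13.4380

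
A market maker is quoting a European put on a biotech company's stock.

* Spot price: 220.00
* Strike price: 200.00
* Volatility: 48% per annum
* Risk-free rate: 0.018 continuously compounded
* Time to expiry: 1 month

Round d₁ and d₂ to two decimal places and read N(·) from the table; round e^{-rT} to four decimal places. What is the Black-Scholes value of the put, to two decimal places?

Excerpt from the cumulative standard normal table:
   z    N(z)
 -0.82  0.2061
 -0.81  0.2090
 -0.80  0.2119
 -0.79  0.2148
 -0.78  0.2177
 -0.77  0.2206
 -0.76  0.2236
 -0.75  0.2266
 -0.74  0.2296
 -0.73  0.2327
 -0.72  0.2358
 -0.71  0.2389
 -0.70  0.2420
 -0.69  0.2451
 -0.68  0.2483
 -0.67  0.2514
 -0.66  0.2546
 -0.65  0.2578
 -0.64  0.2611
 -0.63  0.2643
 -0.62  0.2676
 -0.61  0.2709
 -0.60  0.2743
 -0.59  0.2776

4.25

σ√T = 0.48 × 0.2887 = 0.1386
d₁ = [ln(220/200) + (0.018 + ½·0.48²)·0.08333] / (σ√T) = (0.0953 + 0.0111) / 0.1386 = 0.7679 ≈ 0.77
d₂ = 0.7679 − 0.1386 = 0.6294 ≈ 0.63
e^(−rT) = e^(−0.018·0.08333) = 0.9985
P = 200·0.9985·N(-0.63) − 220·N(-0.77) = 200·0.9985·0.2643 − 220·0.2206 = 52.7807 − 48.5320 = 4.2487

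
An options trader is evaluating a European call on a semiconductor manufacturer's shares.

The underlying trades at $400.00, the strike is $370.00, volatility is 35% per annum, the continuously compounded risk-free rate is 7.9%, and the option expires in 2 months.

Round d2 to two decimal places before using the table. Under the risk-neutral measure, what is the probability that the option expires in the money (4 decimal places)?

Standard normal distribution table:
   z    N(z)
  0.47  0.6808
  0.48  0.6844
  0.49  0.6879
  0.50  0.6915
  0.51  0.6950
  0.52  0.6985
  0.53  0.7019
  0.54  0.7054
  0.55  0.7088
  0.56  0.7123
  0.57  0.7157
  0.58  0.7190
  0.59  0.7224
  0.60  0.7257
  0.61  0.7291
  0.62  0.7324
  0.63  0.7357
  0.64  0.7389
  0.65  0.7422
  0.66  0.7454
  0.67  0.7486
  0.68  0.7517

0.7157

σ√T = 0.35 × 0.4082 = 0.1429
d₁ = [ln(400/370) + (0.079 + 0.35²/2)·0.1667] / 0.1429 = [0.0780 + 0.0234] / 0.1429 = 0.7092 ⇒ 0.71
d₂ = d₁ − σ√T = 0.7092 − 0.1429 = 0.5663 ⇒ 0.57
Risk-neutral Pr[S_T > K] = N(d₂) = N(0.57) = 0.7157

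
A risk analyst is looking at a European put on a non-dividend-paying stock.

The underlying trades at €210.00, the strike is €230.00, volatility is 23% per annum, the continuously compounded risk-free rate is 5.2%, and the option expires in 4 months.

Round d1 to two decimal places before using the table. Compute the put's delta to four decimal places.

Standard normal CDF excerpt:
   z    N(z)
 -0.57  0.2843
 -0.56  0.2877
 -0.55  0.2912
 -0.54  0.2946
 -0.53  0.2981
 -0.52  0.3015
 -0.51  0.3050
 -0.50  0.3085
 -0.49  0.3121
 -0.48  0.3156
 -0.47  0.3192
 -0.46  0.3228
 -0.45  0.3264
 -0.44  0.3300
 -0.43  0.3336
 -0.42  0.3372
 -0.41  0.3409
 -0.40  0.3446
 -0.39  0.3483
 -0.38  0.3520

σ√T = 0.23 × 0.5774 = 0.1328
d₁ = [ln(210/230) + (0.052 + 0.23²/2)·0.3333] / 0.1328 = [-0.0910 + 0.0261] / 0.1328 = -0.4882 which rounds to -0.49
N(d₁) = N(-0.49) = 0.3121
Δ_put = N(d₁) − 1 = 0.3121 − 1 = -0.6879

-0.6879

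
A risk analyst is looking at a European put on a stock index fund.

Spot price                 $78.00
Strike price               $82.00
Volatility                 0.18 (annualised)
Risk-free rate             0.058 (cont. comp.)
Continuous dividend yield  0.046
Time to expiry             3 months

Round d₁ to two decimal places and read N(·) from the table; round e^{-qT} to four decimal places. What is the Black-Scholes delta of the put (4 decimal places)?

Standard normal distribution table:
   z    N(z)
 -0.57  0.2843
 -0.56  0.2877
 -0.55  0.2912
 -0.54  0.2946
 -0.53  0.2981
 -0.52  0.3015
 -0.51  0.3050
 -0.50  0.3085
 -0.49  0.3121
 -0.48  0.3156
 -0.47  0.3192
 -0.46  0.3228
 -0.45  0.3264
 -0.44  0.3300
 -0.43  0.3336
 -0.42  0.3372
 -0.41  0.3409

-0.6766

σ√T = 0.18 × 0.5000 = 0.0900
d₁ = [ln(78/82) + (0.058 − 0.046 + 0.18²/2)·0.25] / 0.0900 = [-0.0500 + 0.0071] / 0.0900 = -0.4773 ≈ -0.48
N(d₁) = N(-0.48) = 0.3156
Δ_put = e^(−qT)·(N(d₁) − 1) = 0.9886·(0.3156 − 1) = -0.6766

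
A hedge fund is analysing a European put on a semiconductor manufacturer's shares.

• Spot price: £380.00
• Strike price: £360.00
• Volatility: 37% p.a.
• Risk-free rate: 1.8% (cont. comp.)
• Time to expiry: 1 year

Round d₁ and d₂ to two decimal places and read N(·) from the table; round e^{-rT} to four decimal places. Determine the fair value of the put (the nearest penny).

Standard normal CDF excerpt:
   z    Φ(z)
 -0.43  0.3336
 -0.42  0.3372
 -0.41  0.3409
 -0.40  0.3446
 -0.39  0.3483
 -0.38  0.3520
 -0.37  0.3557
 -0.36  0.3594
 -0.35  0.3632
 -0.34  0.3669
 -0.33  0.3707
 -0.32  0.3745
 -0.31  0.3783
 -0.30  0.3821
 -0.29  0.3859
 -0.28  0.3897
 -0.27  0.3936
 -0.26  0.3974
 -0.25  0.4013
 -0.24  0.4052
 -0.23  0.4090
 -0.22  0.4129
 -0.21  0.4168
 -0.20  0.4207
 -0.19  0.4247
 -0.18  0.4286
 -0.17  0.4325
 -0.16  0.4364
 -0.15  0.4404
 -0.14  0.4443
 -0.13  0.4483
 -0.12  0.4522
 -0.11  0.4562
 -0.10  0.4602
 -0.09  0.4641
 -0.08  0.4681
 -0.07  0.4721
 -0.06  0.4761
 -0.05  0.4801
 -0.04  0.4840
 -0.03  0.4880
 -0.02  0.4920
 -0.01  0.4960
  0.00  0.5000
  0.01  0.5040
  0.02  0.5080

σ√T = 0.37·√1 = 0.3700
d₁ = [ln(380/360) + (0.018 + ½·0.37²)·1] / (σ√T) = (0.0541 + 0.0864) / 0.3700 = 0.3798 → 0.38
d₂ = 0.3798 − 0.3700 = 0.0098 → 0.01
exp(−rT) = exp(−0.018·1) = 0.9822
P = 360·0.9822·N(-0.01) − 380·N(-0.38) = 360·0.9822·0.4960 − 380·0.3520 = 175.3816 − 133.7600 = 41.6216

£41.62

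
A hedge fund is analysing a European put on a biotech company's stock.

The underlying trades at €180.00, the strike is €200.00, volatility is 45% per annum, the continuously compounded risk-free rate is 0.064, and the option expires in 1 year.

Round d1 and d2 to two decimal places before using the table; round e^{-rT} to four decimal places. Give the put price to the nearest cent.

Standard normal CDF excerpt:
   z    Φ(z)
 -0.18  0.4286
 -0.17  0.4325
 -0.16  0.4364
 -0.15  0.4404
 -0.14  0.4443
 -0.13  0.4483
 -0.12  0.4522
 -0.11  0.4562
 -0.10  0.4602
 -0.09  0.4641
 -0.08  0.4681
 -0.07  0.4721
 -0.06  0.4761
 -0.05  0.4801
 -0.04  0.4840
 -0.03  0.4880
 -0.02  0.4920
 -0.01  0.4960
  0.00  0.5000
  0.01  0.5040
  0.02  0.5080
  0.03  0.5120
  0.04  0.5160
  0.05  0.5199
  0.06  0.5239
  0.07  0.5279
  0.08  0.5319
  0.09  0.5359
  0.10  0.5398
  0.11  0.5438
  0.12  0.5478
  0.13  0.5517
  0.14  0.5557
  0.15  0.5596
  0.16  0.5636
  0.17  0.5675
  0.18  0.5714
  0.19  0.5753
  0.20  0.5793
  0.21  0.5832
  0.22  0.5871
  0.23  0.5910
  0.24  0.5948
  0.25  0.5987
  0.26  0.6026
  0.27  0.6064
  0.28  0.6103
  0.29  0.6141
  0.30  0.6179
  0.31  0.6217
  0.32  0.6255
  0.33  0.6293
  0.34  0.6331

T = 1;  σ√T = 0.4500
d₁ = [ln(180/200) + (0.064 + 0.45²/2)·1] / 0.4500 = [-0.1054 + 0.1653] / 0.4500 = 0.1331 ⇒ 0.13
d₂ = d₁ − σ√T = 0.1331 − 0.4500 = -0.3169 ⇒ -0.32
exp(−rT) = exp(−0.064·1) = 0.9380
P = 200·0.9380·N(0.32) − 180·N(-0.13) = 200·0.9380·0.6255 − 180·0.4483 = 117.3438 − 80.6940 = 36.6498

€36.65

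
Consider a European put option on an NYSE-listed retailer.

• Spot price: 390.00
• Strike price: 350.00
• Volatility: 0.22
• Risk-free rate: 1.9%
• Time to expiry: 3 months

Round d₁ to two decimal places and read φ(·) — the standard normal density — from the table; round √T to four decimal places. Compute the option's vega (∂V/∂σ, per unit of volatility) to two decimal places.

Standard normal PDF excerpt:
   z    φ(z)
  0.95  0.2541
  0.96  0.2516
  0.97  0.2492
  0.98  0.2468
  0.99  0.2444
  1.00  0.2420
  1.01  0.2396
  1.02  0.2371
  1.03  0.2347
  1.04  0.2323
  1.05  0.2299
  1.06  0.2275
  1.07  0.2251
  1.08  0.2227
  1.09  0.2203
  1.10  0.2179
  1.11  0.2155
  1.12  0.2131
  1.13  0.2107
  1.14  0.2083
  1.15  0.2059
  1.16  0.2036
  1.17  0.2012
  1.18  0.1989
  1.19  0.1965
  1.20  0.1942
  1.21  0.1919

T = 0.25;  σ√T = 0.1100
ln(S/K) + (r + σ²/2)T = ln(390/350) + (0.019 + 0.22²/2)·0.25 = 0.1082 + 0.0108 = 0.1190
d₁ = 0.1190 / 0.1100 = 1.0819 ⇒ 1.08
√T = √0.25 = 0.5000
φ(d₁) = φ(1.08) = 0.2227
vega = S·φ(d₁)·√T = 390·0.2227·0.5000 = 43.4265

43.43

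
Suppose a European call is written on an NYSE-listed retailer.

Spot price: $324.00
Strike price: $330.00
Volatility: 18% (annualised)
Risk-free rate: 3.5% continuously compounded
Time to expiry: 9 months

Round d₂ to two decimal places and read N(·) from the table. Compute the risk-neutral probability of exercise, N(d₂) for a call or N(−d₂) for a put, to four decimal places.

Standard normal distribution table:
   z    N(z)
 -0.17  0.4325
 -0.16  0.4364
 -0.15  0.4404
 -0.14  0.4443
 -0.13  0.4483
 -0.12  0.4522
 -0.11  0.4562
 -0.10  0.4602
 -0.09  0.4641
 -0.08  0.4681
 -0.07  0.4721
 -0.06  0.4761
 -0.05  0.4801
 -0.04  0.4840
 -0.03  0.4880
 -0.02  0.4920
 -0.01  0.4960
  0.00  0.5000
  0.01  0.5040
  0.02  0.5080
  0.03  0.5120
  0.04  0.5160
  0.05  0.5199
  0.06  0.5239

0.4880

σ√T = 0.18·√0.75 = 0.1559
d₁ = [ln(324/330) + (0.035 + 0.18²/2)·0.75] / 0.1559 = [-0.0183 + 0.0384] / 0.1559 = 0.1286 → 0.13
d₂ = d₁ − σ√T = 0.1286 − 0.1559 = -0.0273 → -0.03
Pr(exercise) under Q = N(d₂) = 0.4880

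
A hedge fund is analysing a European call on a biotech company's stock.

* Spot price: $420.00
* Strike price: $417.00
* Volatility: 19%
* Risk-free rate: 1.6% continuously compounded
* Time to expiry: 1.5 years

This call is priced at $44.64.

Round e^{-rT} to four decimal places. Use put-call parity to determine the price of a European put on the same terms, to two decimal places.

$31.76

e^(−rT) = e^(−0.016·1.5) = 0.9763
Put-call parity: C − P = S − K·e^(−rT) = 420 − 417·0.9763 = 420 − 407.1171 = 12.8829
P = C − (C − P) = 44.64 − (12.8829) = 31.7571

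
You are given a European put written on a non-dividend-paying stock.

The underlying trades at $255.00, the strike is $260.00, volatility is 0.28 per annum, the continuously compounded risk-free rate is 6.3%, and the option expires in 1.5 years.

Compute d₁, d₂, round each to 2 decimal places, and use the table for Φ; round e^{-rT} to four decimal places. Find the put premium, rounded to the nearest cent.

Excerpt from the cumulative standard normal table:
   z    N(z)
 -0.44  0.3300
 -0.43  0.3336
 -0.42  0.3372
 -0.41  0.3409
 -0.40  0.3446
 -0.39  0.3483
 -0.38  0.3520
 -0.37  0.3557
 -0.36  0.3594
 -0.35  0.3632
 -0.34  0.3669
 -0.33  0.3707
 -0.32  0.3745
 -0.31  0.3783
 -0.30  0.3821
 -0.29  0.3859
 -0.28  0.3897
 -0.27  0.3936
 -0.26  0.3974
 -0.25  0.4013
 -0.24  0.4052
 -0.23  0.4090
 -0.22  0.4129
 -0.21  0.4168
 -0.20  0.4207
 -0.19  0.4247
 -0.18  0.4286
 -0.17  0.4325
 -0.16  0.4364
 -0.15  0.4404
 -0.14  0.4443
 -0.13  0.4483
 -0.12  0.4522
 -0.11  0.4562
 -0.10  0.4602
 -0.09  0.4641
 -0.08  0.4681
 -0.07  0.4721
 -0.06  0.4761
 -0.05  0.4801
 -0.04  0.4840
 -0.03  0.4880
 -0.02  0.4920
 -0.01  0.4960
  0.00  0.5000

σ√T = 0.28·√1.5 = 0.3429
ln(S/K) + (r + σ²/2)T = ln(255/260) + (0.063 + 0.28²/2)·1.5 = -0.0194 + 0.1533 = 0.1339
d₁ = 0.1339 / 0.3429 = 0.3904 ⇒ 0.39
d₂ = d₁ − σ√T = 0.3904 − 0.3429 = 0.0475 ⇒ 0.05
e^(−rT) = e^(−0.063·1.5) = 0.9098
N(−d₂) = N(-0.05) = 0.4801;  N(−d₁) = N(-0.39) = 0.3483
P = 260·0.9098·0.4801 − 255·0.3483 = 113.5667 − 88.8165 = 24.7502

$24.75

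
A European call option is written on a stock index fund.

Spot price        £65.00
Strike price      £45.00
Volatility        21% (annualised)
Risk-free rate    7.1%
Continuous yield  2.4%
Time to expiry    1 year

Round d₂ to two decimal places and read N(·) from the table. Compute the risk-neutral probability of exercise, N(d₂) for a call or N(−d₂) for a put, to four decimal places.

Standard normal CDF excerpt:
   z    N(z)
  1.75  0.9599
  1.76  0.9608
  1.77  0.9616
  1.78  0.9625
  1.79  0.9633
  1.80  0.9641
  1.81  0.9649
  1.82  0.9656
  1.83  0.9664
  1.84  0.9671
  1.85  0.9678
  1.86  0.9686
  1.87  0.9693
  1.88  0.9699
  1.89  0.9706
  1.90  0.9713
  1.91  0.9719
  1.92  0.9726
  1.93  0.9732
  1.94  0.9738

0.9693

σ√T = 0.21·√1 = 0.2100
d₁ = [ln(65/45) + (0.071 − 0.024 + 0.21²/2)·1] / 0.2100 = [0.3677 + 0.0690] / 0.2100 = 2.0799 ⇒ 2.08
d₂ = d₁ − σ√T = 2.0799 − 0.2100 = 1.8699 ⇒ 1.87
Risk-neutral Pr[S_T > K] = N(d₂) = N(1.87) = 0.9693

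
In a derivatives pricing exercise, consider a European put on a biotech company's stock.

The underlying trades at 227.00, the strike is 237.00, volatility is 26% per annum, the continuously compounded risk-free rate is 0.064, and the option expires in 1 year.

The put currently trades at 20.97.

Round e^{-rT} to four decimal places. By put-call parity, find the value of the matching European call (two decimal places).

25.66

e^(−rT) = e^(−0.064·1) = 0.9380
Put-call parity: C − P = S − K·e^(−rT) = 227 − 237·0.9380 = 227 − 222.3060 = 4.6940
C = P + (C − P) = 20.97 + (4.6940) = 25.6640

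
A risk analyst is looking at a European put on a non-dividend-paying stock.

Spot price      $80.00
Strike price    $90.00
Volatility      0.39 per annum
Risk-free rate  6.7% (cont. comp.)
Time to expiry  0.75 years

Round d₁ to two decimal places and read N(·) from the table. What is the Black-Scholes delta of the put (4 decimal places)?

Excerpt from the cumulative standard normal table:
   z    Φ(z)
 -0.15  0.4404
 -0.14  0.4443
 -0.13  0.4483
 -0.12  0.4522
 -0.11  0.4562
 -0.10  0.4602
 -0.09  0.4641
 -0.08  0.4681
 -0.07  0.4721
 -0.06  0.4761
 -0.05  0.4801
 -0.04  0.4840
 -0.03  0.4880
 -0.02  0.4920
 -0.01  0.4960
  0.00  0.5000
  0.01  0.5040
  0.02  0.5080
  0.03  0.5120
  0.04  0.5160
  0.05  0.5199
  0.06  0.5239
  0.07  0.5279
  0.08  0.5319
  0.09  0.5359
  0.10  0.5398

-0.5120

σ√T = 0.39·√0.75 = 0.3377
d₁ = [ln(80/90) + (0.067 + ½·0.39²)·0.75] / (σ√T) = (-0.1178 + 0.1073) / 0.3377 = -0.0311 ⇒ -0.03
N(d₁) = N(-0.03) = 0.4880
Δ_put = N(d₁) − 1 = 0.4880 − 1 = -0.5120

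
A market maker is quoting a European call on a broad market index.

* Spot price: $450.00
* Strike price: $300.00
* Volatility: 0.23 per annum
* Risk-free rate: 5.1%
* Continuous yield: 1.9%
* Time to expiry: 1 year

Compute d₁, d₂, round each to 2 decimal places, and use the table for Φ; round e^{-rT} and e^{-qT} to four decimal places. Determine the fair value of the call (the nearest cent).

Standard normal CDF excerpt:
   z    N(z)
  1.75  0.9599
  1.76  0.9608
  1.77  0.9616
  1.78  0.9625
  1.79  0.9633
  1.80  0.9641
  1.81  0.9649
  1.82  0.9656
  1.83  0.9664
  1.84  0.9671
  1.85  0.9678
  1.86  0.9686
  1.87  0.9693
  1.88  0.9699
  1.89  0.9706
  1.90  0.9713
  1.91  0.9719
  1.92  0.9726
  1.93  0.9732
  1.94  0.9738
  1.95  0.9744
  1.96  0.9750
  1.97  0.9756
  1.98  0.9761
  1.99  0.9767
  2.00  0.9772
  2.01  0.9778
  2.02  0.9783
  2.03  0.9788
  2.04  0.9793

$157.33

σ√T = 0.23·√1 = 0.2300
d₁ = [ln(450/300) + (0.051 − 0.019 + 0.23²/2)·1] / 0.2300 = [0.4055 + 0.0585] / 0.2300 = 2.0170 which rounds to 2.02
d₂ = d₁ − σ√T = 2.0170 − 0.2300 = 1.7870 which rounds to 1.79
exp(−qT) = exp(−0.019·1) = 0.9812;  exp(−rT) = exp(−0.051·1) = 0.9503
C = 450·0.9812·N(2.02) − 300·0.9503·N(1.79) = 450·0.9812·0.9783 − 300·0.9503·0.9633 = 431.9586 − 274.6272 = 157.3314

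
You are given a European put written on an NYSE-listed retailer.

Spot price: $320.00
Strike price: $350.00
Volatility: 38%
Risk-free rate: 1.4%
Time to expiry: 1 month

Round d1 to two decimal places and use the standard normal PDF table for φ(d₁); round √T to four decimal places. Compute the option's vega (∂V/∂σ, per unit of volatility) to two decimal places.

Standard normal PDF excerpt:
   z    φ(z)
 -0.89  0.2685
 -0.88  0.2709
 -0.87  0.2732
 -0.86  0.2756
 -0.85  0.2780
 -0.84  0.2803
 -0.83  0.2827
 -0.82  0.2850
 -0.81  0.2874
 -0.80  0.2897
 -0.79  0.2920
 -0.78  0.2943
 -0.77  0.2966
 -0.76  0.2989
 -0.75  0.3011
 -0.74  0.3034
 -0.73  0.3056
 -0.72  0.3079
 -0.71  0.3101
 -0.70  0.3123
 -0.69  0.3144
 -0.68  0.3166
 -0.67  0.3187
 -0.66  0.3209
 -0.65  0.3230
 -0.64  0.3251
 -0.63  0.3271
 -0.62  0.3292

T = 0.08333;  σ√T = 0.1097
d₁ = [ln(320/350) + (0.014 + 0.38²/2)·0.08333] / 0.1097 = [-0.0896 + 0.0072] / 0.1097 = -0.7514 → -0.75
√T = √0.08333 = 0.2887
φ(d₁) = φ(-0.75) = 0.3011
vega = S·φ(d₁)·√T = 320·0.3011·0.2887 = 27.8168

27.82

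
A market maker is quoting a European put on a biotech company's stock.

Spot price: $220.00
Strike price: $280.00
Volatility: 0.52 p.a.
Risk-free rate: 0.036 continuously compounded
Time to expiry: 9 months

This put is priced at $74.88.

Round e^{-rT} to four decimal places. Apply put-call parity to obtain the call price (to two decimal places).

exp(−rT) = exp(−0.036·0.75) = 0.9734
Put-call parity: C − P = S − K·e^(−rT) = 220 − 280·0.9734 = 220 − 272.5520 = -52.5520
C = P + (C − P) = 74.88 + (-52.5520) = 22.3280

$22.33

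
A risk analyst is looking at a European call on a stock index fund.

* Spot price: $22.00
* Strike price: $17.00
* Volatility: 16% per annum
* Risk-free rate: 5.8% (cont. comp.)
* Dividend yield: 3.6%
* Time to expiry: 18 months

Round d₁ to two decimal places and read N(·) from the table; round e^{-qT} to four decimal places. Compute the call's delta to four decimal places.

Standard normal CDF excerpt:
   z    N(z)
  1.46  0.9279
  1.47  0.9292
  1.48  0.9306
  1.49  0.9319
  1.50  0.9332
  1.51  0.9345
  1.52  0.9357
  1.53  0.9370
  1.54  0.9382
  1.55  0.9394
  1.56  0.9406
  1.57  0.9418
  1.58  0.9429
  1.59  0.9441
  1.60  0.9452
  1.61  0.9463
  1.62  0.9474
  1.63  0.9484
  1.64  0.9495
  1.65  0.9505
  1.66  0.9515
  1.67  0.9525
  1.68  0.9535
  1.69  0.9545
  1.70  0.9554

σ√T = 0.16 × 1.2247 = 0.1960
d₁ = [ln(22/17) + (0.058 − 0.036 + ½·0.16²)·1.5] / (σ√T) = (0.2578 + 0.0522) / 0.1960 = 1.5821 ⇒ 1.58
N(d₁) = N(1.58) = 0.9429
Δ_call = exp(−qT)·N(d₁) = 0.9474·0.9429 = 0.8933

0.8933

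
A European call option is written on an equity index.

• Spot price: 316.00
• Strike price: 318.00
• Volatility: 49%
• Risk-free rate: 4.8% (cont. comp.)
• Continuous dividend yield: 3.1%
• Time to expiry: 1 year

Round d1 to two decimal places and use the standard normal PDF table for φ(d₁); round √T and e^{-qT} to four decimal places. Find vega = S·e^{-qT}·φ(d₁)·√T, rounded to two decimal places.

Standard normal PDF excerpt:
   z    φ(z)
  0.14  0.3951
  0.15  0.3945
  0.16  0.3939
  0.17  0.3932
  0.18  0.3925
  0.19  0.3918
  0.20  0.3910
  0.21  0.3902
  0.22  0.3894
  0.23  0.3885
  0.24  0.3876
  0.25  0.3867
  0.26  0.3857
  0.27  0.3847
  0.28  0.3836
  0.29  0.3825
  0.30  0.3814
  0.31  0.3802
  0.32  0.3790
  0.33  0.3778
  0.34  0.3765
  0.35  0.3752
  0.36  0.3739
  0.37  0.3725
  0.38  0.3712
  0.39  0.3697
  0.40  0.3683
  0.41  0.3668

σ√T = 0.49·√1 = 0.4900
d₁ = [ln(316/318) + (0.048 − 0.031 + ½·0.49²)·1] / (σ√T) = (-0.0063 + 0.1371) / 0.4900 = 0.2668 which rounds to 0.27
√T = √1 = 1.0000
φ(d₁) = φ(0.27) = 0.3847
exp(−qT) = exp(−0.031·1) = 0.9695
vega = S·exp(−qT)·φ(d₁)·√T = 316·0.9695·0.3847·1.0000 = 117.8575

117.86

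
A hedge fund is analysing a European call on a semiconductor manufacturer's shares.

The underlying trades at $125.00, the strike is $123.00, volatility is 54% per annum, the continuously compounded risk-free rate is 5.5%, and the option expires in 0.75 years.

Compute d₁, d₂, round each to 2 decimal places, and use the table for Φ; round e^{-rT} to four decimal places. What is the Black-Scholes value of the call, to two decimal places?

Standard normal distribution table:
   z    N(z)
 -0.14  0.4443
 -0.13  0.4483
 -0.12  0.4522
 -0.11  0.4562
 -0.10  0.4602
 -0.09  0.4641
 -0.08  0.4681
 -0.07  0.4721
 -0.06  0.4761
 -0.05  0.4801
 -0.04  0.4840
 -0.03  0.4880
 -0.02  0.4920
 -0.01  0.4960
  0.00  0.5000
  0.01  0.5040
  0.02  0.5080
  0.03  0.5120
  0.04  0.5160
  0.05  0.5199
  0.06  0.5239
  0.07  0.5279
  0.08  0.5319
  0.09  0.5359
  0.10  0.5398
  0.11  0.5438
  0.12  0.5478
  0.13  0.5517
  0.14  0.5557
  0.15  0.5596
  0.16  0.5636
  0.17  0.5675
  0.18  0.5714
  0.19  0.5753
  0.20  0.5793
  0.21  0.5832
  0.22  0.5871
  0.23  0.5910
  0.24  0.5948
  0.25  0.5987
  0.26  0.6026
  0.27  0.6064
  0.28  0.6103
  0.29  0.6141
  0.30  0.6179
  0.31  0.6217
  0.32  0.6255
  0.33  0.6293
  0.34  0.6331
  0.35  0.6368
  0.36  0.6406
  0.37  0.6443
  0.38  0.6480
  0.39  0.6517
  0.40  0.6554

σ√T = 0.54·√0.75 = 0.4677
ln(S/K) + (r + σ²/2)T = ln(125/123) + (0.055 + 0.54²/2)·0.75 = 0.0161 + 0.1506 = 0.1667
d₁ = 0.1667 / 0.4677 = 0.3565 ≈ 0.36
d₂ = d₁ − σ√T = 0.3565 − 0.4677 = -0.1111 ≈ -0.11
exp(−rT) = exp(−0.055·0.75) = 0.9596
N(d₁) = N(0.36) = 0.6406;  N(d₂) = N(-0.11) = 0.4562
C = 125·0.6406 − 123·0.9596·0.4562 = 80.0750 − 53.8457 = 26.2293

$26.23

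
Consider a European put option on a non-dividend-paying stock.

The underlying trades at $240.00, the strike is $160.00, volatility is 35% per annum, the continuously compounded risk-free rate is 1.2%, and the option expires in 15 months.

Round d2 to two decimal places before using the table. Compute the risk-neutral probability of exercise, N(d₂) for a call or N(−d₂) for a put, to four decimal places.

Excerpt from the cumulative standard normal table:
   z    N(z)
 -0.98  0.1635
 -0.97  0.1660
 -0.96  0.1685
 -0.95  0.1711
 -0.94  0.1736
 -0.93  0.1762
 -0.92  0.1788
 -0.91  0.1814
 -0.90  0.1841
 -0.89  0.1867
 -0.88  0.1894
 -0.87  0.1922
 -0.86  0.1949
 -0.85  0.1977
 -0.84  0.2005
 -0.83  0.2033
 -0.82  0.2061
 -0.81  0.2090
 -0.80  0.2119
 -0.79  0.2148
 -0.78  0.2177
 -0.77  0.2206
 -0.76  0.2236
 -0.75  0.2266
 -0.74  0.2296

0.1894

T = 1.25;  σ√T = 0.3913
d₁ = [ln(240/160) + (0.012 + ½·0.35²)·1.25] / (σ√T) = (0.4055 + 0.0916) / 0.3913 = 1.2702 ≈ 1.27
d₂ = 1.2702 − 0.3913 = 0.8788 ≈ 0.88
Risk-neutral Pr[S_T < K] = N(−d₂) = N(-0.88) = 0.1894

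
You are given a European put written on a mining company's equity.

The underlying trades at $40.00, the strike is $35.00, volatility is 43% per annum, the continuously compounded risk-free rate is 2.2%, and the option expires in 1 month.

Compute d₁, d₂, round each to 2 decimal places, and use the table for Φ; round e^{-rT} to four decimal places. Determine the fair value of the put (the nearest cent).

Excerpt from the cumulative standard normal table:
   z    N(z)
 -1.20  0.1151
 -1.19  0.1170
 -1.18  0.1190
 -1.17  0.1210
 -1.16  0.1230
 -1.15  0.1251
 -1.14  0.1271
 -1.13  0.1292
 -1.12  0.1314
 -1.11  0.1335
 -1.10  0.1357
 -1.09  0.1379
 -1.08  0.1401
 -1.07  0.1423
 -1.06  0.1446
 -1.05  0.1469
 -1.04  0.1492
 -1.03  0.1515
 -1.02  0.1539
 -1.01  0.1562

σ√T = 0.43·√0.08333 = 0.1241
d₁ = [ln(40/35) + (0.022 + ½·0.43²)·0.08333] / (σ√T) = (0.1335 + 0.0095) / 0.1241 = 1.1526 → 1.15
d₂ = 1.1526 − 0.1241 = 1.0284 → 1.03
exp(−rT) = exp(−0.022·0.08333) = 0.9982
N(−d₂) = N(-1.03) = 0.1515;  N(−d₁) = N(-1.15) = 0.1251
P = 35·0.9982·0.1515 − 40·0.1251 = 5.2930 − 5.0040 = 0.2890

$0.29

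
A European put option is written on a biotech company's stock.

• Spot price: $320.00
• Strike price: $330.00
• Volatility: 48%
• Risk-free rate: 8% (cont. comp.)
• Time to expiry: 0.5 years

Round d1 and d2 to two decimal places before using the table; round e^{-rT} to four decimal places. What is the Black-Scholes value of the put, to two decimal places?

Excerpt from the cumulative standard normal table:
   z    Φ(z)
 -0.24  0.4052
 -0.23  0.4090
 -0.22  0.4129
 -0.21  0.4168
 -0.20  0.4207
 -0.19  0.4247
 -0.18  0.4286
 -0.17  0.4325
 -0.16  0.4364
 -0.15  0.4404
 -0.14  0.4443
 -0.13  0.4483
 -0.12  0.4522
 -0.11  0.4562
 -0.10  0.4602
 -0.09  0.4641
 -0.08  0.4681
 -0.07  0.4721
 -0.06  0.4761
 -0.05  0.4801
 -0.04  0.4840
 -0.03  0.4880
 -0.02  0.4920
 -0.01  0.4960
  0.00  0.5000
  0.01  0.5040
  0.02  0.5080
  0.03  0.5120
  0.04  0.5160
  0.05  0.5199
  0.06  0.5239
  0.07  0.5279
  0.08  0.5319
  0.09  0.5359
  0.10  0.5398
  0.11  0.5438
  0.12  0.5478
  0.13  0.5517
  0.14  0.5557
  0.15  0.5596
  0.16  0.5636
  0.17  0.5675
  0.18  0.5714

$41.57

T = 0.5;  σ√T = 0.3394
ln(S/K) + (r + σ²/2)T = ln(320/330) + (0.08 + 0.48²/2)·0.5 = -0.0308 + 0.0976 = 0.0668
d₁ = 0.0668 / 0.3394 = 0.1969 which rounds to 0.20
d₂ = d₁ − σ√T = 0.1969 − 0.3394 = -0.1425 which rounds to -0.14
e^(−rT) = e^(−0.08·0.5) = 0.9608
P = 330·0.9608·N(0.14) − 320·N(-0.20) = 330·0.9608·0.5557 − 320·0.4207 = 176.1925 − 134.6240 = 41.5685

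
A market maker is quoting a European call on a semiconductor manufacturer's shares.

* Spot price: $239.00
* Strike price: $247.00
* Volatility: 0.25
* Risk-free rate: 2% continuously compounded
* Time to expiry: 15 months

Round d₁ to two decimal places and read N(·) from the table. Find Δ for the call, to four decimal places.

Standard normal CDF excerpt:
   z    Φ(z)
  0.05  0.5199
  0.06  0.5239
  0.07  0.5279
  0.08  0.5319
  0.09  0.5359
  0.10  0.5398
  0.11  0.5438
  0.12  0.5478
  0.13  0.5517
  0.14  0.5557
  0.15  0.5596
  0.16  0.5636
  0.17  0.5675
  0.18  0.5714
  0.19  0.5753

σ√T = 0.25 × 1.1180 = 0.2795
d₁ = [ln(239/247) + (0.02 + 0.25²/2)·1.25] / 0.2795 = [-0.0329 + 0.0641] / 0.2795 = 0.1114 ⇒ 0.11
N(d₁) = N(0.11) = 0.5438
Δ_call = N(d₁) = 0.5438

0.5438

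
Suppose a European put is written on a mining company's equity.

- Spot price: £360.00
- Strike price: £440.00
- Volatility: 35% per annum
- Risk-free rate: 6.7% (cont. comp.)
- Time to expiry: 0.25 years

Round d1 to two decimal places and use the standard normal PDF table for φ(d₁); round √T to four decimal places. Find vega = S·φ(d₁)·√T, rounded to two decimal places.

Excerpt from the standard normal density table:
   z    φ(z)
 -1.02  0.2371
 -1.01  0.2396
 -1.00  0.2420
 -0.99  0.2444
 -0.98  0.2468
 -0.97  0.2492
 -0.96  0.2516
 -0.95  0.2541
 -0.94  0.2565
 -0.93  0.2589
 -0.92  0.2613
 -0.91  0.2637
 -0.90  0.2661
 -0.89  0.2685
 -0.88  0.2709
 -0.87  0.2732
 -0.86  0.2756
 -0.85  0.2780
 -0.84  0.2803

45.29

σ√T = 0.35·√0.25 = 0.1750
d₁ = [ln(360/440) + (0.067 + 0.35²/2)·0.25] / 0.1750 = [-0.2007 + 0.0321] / 0.1750 = -0.9635 which rounds to -0.96
√T = √0.25 = 0.5000
φ(d₁) = φ(-0.96) = 0.2516
vega = S·φ(d₁)·√T = 360·0.2516·0.5000 = 45.2880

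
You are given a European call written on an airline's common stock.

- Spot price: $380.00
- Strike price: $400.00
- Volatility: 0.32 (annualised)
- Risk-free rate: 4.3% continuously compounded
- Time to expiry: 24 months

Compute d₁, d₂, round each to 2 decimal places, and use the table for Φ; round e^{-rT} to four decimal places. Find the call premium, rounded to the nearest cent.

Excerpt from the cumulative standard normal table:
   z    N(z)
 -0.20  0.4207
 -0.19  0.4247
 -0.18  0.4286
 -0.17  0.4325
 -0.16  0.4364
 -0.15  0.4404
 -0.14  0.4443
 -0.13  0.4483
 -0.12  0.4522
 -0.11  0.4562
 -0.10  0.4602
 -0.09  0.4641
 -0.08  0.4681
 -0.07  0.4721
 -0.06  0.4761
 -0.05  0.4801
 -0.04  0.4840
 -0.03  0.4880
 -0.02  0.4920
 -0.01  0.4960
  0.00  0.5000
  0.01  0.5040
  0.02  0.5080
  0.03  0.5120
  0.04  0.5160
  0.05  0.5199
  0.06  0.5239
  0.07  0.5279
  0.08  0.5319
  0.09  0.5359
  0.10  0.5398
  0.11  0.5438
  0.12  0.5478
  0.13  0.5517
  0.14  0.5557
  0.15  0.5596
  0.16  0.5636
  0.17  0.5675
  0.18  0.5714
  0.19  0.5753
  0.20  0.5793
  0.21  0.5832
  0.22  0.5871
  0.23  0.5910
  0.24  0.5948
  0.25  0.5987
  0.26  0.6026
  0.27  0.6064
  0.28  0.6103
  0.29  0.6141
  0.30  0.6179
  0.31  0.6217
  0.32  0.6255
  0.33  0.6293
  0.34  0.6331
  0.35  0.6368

$73.16

σ√T = 0.32·√2 = 0.4525
ln(S/K) + (r + σ²/2)T = ln(380/400) + (0.043 + 0.32²/2)·2 = -0.0513 + 0.1884 = 0.1371
d₁ = 0.1371 / 0.4525 = 0.3030 which rounds to 0.30
d₂ = d₁ − σ√T = 0.3030 − 0.4525 = -0.1496 which rounds to -0.15
e^(−rT) = e^(−0.043·2) = 0.9176
C = 380·N(0.30) − 400·0.9176·N(-0.15) = 380·0.6179 − 400·0.9176·0.4404 = 234.8020 − 161.6444 = 73.1576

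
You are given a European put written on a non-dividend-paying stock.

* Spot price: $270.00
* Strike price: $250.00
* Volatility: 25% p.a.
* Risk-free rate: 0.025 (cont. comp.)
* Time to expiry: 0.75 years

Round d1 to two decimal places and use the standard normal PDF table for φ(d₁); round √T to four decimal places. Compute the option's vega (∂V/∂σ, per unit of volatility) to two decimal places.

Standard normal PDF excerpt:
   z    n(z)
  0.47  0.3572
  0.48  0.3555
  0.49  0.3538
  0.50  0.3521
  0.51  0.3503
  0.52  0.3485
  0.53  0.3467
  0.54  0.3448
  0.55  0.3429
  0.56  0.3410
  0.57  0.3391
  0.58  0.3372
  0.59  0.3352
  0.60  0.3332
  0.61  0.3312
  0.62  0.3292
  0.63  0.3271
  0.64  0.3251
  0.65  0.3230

80.18

T = 0.75;  σ√T = 0.2165
d₁ = [ln(270/250) + (0.025 + 0.25²/2)·0.75] / 0.2165 = [0.0770 + 0.0422] / 0.2165 = 0.5503 ⇒ 0.55
√T = √0.75 = 0.8660
φ(d₁) = φ(0.55) = 0.3429
vega = S·φ(d₁)·√T = 270·0.3429·0.8660 = 80.1769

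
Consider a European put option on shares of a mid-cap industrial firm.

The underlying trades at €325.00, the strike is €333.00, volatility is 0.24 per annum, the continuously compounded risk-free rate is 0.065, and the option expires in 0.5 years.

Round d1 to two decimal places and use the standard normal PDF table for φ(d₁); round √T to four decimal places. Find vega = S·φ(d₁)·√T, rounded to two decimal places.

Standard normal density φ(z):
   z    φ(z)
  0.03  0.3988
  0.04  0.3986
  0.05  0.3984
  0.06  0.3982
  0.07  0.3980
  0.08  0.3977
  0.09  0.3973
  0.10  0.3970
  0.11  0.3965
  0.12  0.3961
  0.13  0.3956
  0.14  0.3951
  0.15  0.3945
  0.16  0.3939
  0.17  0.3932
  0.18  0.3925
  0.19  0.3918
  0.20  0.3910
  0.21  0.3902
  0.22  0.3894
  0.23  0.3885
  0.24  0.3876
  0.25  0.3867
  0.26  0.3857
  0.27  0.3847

T = 0.5;  σ√T = 0.1697
d₁ = [ln(325/333) + (0.065 + ½·0.24²)·0.5] / (σ√T) = (-0.0243 + 0.0469) / 0.1697 = 0.1331 ≈ 0.13
√T = √0.5 = 0.7071
φ(d₁) = φ(0.13) = 0.3956
vega = S·φ(d₁)·√T = 325·0.3956·0.7071 = 90.9118

90.91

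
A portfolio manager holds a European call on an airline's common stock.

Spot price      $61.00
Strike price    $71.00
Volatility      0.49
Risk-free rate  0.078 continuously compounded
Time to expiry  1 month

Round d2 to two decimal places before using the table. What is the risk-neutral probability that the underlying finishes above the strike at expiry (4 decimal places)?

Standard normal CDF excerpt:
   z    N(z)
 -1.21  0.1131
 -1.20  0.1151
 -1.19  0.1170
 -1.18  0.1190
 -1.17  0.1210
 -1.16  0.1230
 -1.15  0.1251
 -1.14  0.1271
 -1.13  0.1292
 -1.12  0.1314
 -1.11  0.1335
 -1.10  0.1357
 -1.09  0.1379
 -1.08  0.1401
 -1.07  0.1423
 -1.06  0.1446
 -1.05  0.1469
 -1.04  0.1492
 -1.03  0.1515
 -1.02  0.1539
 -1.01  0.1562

0.1357

σ√T = 0.49·√0.08333 = 0.1415
ln(S/K) + (r + σ²/2)T = ln(61/71) + (0.078 + 0.49²/2)·0.08333 = -0.1518 + 0.0165 = -0.1353
d₁ = -0.1353 / 0.1415 = -0.9565 → -0.96
d₂ = d₁ − σ√T = -0.9565 − 0.1415 = -1.0980 → -1.10
Pr(exercise) under Q = N(d₂) = 0.1357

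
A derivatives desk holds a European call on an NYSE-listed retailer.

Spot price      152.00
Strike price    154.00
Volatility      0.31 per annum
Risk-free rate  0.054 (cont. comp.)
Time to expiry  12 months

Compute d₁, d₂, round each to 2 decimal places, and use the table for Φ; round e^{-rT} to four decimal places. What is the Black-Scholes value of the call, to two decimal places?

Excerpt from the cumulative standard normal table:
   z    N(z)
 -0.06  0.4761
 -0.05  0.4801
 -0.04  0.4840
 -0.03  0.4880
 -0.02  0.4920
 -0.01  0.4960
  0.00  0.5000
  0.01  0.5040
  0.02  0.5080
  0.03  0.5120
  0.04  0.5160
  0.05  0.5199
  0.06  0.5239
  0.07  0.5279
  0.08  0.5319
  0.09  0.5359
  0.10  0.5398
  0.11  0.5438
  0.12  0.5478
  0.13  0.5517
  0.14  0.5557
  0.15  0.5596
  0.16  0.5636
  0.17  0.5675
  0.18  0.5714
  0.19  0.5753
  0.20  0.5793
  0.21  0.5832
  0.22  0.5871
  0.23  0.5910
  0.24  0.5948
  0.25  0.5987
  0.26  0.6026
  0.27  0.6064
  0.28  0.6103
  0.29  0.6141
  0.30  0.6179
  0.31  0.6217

σ√T = 0.31 × 1.0000 = 0.3100
ln(S/K) + (r + σ²/2)T = ln(152/154) + (0.054 + 0.31²/2)·1 = -0.0131 + 0.1021 = 0.0890
d₁ = 0.0890 / 0.3100 = 0.2870 ≈ 0.29
d₂ = d₁ − σ√T = 0.2870 − 0.3100 = -0.0230 ≈ -0.02
exp(−rT) = exp(−0.054·1) = 0.9474
N(d₁) = N(0.29) = 0.6141;  N(d₂) = N(-0.02) = 0.4920
C = 152·0.6141 − 154·0.9474·0.4920 = 93.3432 − 71.7826 = 21.5606

21.56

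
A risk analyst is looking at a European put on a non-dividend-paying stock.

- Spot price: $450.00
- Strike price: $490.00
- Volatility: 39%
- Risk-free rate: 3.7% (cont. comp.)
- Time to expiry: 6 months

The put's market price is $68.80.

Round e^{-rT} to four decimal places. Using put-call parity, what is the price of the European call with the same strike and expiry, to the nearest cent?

$37.77

e^(−rT) = e^(−0.037·0.5) = 0.9817
Put-call parity: C − P = S − K·e^(−rT) = 450 − 490·0.9817 = 450 − 481.0330 = -31.0330
C = P + (C − P) = 68.80 + (-31.0330) = 37.7670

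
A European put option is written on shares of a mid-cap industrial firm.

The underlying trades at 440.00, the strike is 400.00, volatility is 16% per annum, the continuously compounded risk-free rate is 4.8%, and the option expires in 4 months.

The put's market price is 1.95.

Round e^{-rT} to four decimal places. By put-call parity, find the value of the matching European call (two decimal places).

48.31

exp(−rT) = exp(−0.048·0.3333) = 0.9841
Put-call parity: C − P = S − K·e^(−rT) = 440 − 400·0.9841 = 440 − 393.6400 = 46.3600
C = P + (C − P) = 1.95 + (46.3600) = 48.3100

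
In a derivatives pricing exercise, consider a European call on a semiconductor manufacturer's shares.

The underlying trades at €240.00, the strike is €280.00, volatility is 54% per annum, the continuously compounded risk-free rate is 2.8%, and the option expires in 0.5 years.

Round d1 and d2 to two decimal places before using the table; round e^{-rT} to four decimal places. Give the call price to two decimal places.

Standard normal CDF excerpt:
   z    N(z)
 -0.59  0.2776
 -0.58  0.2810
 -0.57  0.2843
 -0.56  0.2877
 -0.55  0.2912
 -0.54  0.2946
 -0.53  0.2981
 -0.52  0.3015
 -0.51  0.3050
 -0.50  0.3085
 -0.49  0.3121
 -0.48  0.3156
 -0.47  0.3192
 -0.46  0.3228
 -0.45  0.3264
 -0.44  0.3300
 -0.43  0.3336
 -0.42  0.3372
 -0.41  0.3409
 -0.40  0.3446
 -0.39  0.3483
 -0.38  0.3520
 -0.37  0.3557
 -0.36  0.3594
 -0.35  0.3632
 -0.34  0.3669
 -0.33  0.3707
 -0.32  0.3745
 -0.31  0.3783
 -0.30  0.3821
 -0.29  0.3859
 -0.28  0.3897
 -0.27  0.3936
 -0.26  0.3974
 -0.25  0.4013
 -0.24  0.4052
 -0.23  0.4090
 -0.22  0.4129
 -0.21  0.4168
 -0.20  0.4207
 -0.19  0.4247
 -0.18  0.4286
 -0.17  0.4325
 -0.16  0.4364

T = 0.5;  σ√T = 0.3818
d₁ = [ln(240/280) + (0.028 + ½·0.54²)·0.5] / (σ√T) = (-0.1542 + 0.0869) / 0.3818 = -0.1761 → -0.18
d₂ = -0.1761 − 0.3818 = -0.5580 → -0.56
e^(−rT) = e^(−0.028·0.5) = 0.9861
N(d₁) = N(-0.18) = 0.4286;  N(d₂) = N(-0.56) = 0.2877
C = 240·0.4286 − 280·0.9861·0.2877 = 102.8640 − 79.4363 = 23.4277

€23.43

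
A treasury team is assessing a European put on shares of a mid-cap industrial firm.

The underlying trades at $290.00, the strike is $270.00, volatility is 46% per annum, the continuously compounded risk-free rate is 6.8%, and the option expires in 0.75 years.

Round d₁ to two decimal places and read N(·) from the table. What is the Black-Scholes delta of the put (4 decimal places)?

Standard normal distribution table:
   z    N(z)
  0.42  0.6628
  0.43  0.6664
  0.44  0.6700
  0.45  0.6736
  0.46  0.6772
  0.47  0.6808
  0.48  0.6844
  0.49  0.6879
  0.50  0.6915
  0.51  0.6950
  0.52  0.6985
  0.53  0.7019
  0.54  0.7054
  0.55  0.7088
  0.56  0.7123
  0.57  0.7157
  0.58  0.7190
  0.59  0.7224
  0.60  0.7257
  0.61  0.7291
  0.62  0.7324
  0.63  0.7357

-0.3050

T = 0.75;  σ√T = 0.3984
d₁ = [ln(290/270) + (0.068 + 0.46²/2)·0.75] / 0.3984 = [0.0715 + 0.1304] / 0.3984 = 0.5066 → 0.51
N(d₁) = N(0.51) = 0.6950
Δ_put = N(d₁) − 1 = 0.6950 − 1 = -0.3050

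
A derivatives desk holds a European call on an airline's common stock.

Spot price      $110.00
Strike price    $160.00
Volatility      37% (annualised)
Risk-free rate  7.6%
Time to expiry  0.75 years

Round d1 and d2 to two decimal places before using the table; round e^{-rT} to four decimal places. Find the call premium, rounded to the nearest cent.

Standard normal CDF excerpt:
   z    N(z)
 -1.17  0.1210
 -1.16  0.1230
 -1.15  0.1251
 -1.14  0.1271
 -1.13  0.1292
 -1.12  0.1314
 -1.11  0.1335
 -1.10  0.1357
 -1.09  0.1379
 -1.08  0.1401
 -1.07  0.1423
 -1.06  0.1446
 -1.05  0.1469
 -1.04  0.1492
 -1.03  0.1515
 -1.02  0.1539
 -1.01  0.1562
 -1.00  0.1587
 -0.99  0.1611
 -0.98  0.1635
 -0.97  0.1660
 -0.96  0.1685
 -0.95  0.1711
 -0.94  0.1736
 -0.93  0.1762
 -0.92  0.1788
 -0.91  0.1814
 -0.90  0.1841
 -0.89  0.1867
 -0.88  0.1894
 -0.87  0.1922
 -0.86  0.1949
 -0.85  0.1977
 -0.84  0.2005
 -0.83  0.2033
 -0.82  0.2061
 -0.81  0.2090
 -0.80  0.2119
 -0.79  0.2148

σ√T = 0.37 × 0.8660 = 0.3204
ln(S/K) + (r + σ²/2)T = ln(110/160) + (0.076 + 0.37²/2)·0.75 = -0.3747 + 0.1083 = -0.2664
d₁ = -0.2664 / 0.3204 = -0.8312 which rounds to -0.83
d₂ = d₁ − σ√T = -0.8312 − 0.3204 = -1.1517 which rounds to -1.15
e^(−rT) = e^(−0.076·0.75) = 0.9446
C = 110·N(-0.83) − 160·0.9446·N(-1.15) = 110·0.2033 − 160·0.9446·0.1251 = 22.3630 − 18.9071 = 3.4559

$3.46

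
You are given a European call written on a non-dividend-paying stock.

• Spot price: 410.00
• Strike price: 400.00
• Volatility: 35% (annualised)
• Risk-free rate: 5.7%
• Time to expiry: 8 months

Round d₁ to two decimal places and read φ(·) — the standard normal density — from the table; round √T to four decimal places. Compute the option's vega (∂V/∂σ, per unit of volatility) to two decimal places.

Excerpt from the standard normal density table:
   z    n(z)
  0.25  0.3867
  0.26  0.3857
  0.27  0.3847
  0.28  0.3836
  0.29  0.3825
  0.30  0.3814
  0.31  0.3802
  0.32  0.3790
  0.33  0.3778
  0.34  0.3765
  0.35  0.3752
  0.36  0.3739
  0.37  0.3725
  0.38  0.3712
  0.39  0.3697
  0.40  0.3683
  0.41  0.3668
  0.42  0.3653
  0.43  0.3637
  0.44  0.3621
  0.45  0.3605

T = 0.6667;  σ√T = 0.2858
d₁ = [ln(410/400) + (0.057 + 0.35²/2)·0.6667] / 0.2858 = [0.0247 + 0.0788] / 0.2858 = 0.3623 ≈ 0.36
√T = √0.6667 = 0.8165
φ(d₁) = φ(0.36) = 0.3739
vega = S·φ(d₁)·√T = 410·0.3739·0.8165 = 125.1686

125.17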